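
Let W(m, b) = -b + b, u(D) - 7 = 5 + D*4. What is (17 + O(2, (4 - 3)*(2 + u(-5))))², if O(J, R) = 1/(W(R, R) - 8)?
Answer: 18225/64 ≈ 284.77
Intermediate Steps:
u(D) = 12 + 4*D (u(D) = 7 + (5 + D*4) = 7 + (5 + 4*D) = 12 + 4*D)
W(m, b) = 0
O(J, R) = -⅛ (O(J, R) = 1/(0 - 8) = 1/(-8) = -⅛)
(17 + O(2, (4 - 3)*(2 + u(-5))))² = (17 - ⅛)² = (135/8)² = 18225/64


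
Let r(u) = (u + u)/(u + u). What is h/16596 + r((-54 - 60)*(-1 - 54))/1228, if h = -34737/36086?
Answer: 46352185/61285719864 ≈ 0.00075633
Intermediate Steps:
h = -34737/36086 (h = -34737*1/36086 = -34737/36086 ≈ -0.96262)
r(u) = 1 (r(u) = (2*u)/((2*u)) = (2*u)*(1/(2*u)) = 1)
h/16596 + r((-54 - 60)*(-1 - 54))/1228 = -34737/36086/16596 + 1/1228 = -34737/36086*1/16596 + 1*(1/1228) = -11579/199627752 + 1/1228 = 46352185/61285719864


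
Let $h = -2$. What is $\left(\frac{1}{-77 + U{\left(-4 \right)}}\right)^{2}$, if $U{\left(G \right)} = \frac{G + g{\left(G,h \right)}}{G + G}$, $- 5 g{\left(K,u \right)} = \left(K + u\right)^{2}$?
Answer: $\frac{25}{142884} \approx 0.00017497$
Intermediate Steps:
$g{\left(K,u \right)} = - \frac{\left(K + u\right)^{2}}{5}$
$U{\left(G \right)} = \frac{G - \frac{\left(-2 + G\right)^{2}}{5}}{2 G}$ ($U{\left(G \right)} = \frac{G - \frac{\left(G - 2\right)^{2}}{5}}{G + G} = \frac{G - \frac{\left(-2 + G\right)^{2}}{5}}{2 G}$)
$\left(\frac{1}{-77 + U{\left(-4 \right)}}\right)^{2} = \left(\frac{1}{-77 + \frac{- \left(-2 - 4\right)^{2} + 5 \left(-4\right)}{10 \left(-4\right)}}\right)^{2} = \left(\frac{1}{-77 + \frac{1}{10} \left(- \frac{1}{4}\right) \left(- \left(-6\right)^{2} - 20\right)}\right)^{2} = \left(\frac{1}{-77 + \frac{1}{10} \left(- \frac{1}{4}\right) \left(\left(-1\right) 36 - 20\right)}\right)^{2} = \left(\frac{1}{-77 + \frac{1}{10} \left(- \frac{1}{4}\right) \left(-36 - 20\right)}\right)^{2} = \left(\frac{1}{-77 + \frac{1}{10} \left(- \frac{1}{4}\right) \left(-56\right)}\right)^{2} = \left(\frac{1}{-77 + \frac{7}{5}}\right)^{2} = \left(\frac{1}{- \frac{378}{5}}\right)^{2} = \left(- \frac{5}{378}\right)^{2} = \frac{25}{142884}$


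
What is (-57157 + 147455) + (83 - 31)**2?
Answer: 93002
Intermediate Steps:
(-57157 + 147455) + (83 - 31)**2 = 90298 + 52**2 = 90298 + 2704 = 93002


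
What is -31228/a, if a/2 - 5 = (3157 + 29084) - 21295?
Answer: -15614/10951 ≈ -1.4258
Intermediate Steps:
a = 21902 (a = 10 + 2*((3157 + 29084) - 21295) = 10 + 2*(32241 - 21295) = 10 + 2*10946 = 10 + 21892 = 21902)
-31228/a = -31228/21902 = -31228*1/21902 = -15614/10951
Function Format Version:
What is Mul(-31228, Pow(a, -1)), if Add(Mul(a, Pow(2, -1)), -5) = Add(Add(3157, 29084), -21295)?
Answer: Rational(-15614, 10951) ≈ -1.4258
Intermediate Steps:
a = 21902 (a = Add(10, Mul(2, Add(Add(3157, 29084), -21295))) = Add(10, Mul(2, Add(32241, -21295))) = Add(10, Mul(2, 10946)) = Add(10, 21892) = 21902)
Mul(-31228, Pow(a, -1)) = Mul(-31228, Pow(21902, -1)) = Mul(-31228, Rational(1, 21902)) = Rational(-15614, 10951)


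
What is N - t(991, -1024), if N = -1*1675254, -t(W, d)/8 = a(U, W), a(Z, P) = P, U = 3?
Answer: -1667326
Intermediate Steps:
t(W, d) = -8*W
N = -1675254
N - t(991, -1024) = -1675254 - (-8)*991 = -1675254 - 1*(-7928) = -1675254 + 7928 = -1667326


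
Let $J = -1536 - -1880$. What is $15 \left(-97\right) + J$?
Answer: $-1111$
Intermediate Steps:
$J = 344$ ($J = -1536 + 1880 = 344$)
$15 \left(-97\right) + J = 15 \left(-97\right) + 344 = -1455 + 344 = -1111$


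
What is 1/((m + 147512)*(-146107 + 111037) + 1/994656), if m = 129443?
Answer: -994656/9660906583473599 ≈ -1.0296e-10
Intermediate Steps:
1/((m + 147512)*(-146107 + 111037) + 1/994656) = 1/((129443 + 147512)*(-146107 + 111037) + 1/994656) = 1/(276955*(-35070) + 1/994656) = 1/(-9712811850 + 1/994656) = 1/(-9660906583473599/994656) = -994656/9660906583473599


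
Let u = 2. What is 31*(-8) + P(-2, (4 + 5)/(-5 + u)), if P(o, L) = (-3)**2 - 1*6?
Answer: -245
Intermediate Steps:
P(o, L) = 3 (P(o, L) = 9 - 6 = 3)
31*(-8) + P(-2, (4 + 5)/(-5 + u)) = 31*(-8) + 3 = -248 + 3 = -245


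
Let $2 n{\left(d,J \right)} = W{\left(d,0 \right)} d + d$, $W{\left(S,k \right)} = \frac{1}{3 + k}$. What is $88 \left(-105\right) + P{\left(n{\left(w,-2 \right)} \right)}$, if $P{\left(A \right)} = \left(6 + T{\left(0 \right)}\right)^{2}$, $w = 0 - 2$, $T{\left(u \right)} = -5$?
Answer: $-9239$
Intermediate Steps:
$w = -2$ ($w = 0 - 2 = -2$)
$n{\left(d,J \right)} = \frac{2 d}{3}$ ($n{\left(d,J \right)} = \frac{\frac{d}{3 + 0} + d}{2} = \frac{\frac{d}{3} + d}{2} = \frac{\frac{4}{3} d}{2} = \frac{2 d}{3}$)
$P{\left(A \right)} = 1$ ($P{\left(A \right)} = \left(6 - 5\right)^{2} = 1^{2} = 1$)
$88 \left(-105\right) + P{\left(n{\left(w,-2 \right)} \right)} = 88 \left(-105\right) + 1 = -9240 + 1 = -9239$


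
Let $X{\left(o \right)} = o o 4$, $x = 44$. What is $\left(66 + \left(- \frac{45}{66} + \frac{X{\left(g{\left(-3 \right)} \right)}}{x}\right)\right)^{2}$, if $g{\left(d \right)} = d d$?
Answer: $\frac{2556801}{484} \approx 5282.6$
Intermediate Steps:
$g{\left(d \right)} = d^{2}$
$X{\left(o \right)} = 4 o^{2}$ ($X{\left(o \right)} = o^{2} \cdot 4 = 4 o^{2}$)
$\left(66 + \left(- \frac{45}{66} + \frac{X{\left(g{\left(-3 \right)} \right)}}{x}\right)\right)^{2} = \left(66 - \left(\frac{15}{22} - \frac{4 \left(\left(-3\right)^{2}\right)^{2}}{44}\right)\right)^{2} = \left(66 - \left(\frac{15}{22} - 4 \cdot 9^{2} \cdot \frac{1}{44}\right)\right)^{2} = \left(66 - \left(\frac{15}{22} - 4 \cdot 81 \cdot \frac{1}{44}\right)\right)^{2} = \left(66 + \left(- \frac{15}{22} + 324 \cdot \frac{1}{44}\right)\right)^{2} = \left(66 + \left(- \frac{15}{22} + \frac{81}{11}\right)\right)^{2} = \left(66 + \frac{147}{22}\right)^{2} = \left(\frac{1599}{22}\right)^{2} = \frac{2556801}{484}$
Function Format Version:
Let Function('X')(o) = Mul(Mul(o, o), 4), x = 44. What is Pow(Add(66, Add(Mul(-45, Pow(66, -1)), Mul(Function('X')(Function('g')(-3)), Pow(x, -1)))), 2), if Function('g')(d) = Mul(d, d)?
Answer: Rational(2556801, 484) ≈ 5282.6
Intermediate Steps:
Function('g')(d) = Pow(d, 2)
Function('X')(o) = Mul(4, Pow(o, 2)) (Function('X')(o) = Mul(Pow(o, 2), 4) = Mul(4, Pow(o, 2)))
Pow(Add(66, Add(Mul(-45, Pow(66, -1)), Mul(Function('X')(Function('g')(-3)), Pow(x, -1)))), 2) = Pow(Add(66, Add(Mul(-45, Pow(66, -1)), Mul(Mul(4, Pow(Pow(-3, 2), 2)), Pow(44, -1)))), 2) = Pow(Add(66, Add(Mul(-45, Rational(1, 66)), Mul(Mul(4, Pow(9, 2)), Rational(1, 44)))), 2) = Pow(Add(66, Add(Rational(-15, 22), Mul(Mul(4, 81), Rational(1, 44)))), 2) = Pow(Add(66, Add(Rational(-15, 22), Mul(324, Rational(1, 44)))), 2) = Pow(Add(66, Add(Rational(-15, 22), Rational(81, 11))), 2) = Pow(Add(66, Rational(147, 22)), 2) = Pow(Rational(1599, 22), 2) = Rational(2556801, 484)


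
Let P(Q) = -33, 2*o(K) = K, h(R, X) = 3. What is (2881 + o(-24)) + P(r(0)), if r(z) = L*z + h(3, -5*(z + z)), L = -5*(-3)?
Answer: 2836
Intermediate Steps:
o(K) = K/2
L = 15
r(z) = 3 + 15*z (r(z) = 15*z + 3 = 3 + 15*z)
(2881 + o(-24)) + P(r(0)) = (2881 + (1/2)*(-24)) - 33 = (2881 - 12) - 33 = 2869 - 33 = 2836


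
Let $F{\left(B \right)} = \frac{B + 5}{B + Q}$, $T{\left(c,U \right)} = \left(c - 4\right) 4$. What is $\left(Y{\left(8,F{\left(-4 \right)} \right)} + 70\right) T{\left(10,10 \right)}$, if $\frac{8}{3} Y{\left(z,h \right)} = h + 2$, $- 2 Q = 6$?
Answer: $\frac{11877}{7} \approx 1696.7$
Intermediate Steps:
$Q = -3$ ($Q = \left(- \frac{1}{2}\right) 6 = -3$)
$T{\left(c,U \right)} = -16 + 4 c$ ($T{\left(c,U \right)} = \left(-4 + c\right) 4 = -16 + 4 c$)
$F{\left(B \right)} = \frac{5 + B}{-3 + B}$ ($F{\left(B \right)} = \frac{B + 5}{B - 3} = \frac{5 + B}{-3 + B}$)
$Y{\left(z,h \right)} = \frac{3}{4} + \frac{3 h}{8}$ ($Y{\left(z,h \right)} = \frac{3 \left(h + 2\right)}{8} = \frac{3 \left(2 + h\right)}{8} = \frac{3}{4} + \frac{3 h}{8}$)
$\left(Y{\left(8,F{\left(-4 \right)} \right)} + 70\right) T{\left(10,10 \right)} = \left(\left(\frac{3}{4} + \frac{3 \frac{5 - 4}{-3 - 4}}{8}\right) + 70\right) \left(-16 + 4 \cdot 10\right) = \left(\left(\frac{3}{4} + \frac{3 \frac{1}{-7} \cdot 1}{8}\right) + 70\right) \left(-16 + 40\right) = \left(\left(\frac{3}{4} + \frac{3 \left(\left(- \frac{1}{7}\right) 1\right)}{8}\right) + 70\right) 24 = \left(\left(\frac{3}{4} + \frac{3}{8} \left(- \frac{1}{7}\right)\right) + 70\right) 24 = \left(\left(\frac{3}{4} - \frac{3}{56}\right) + 70\right) 24 = \left(\frac{39}{56} + 70\right) 24 = \frac{3959}{56} \cdot 24 = \frac{11877}{7}$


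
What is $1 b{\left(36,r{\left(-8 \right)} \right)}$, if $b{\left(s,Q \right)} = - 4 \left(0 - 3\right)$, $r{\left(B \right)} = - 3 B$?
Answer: $12$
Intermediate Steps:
$b{\left(s,Q \right)} = 12$ ($b{\left(s,Q \right)} = \left(-4\right) \left(-3\right) = 12$)
$1 b{\left(36,r{\left(-8 \right)} \right)} = 1 \cdot 12 = 12$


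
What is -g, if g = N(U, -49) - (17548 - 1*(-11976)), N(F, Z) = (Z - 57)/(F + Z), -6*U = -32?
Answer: 3867326/131 ≈ 29522.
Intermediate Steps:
U = 16/3 (U = -⅙*(-32) = 16/3 ≈ 5.3333)
N(F, Z) = (-57 + Z)/(F + Z)
g = -3867326/131 (g = (-57 - 49)/(16/3 - 49) - (17548 - 1*(-11976)) = -106/(-131/3) - (17548 + 11976) = -3/131*(-106) - 1*29524 = 318/131 - 29524 = -3867326/131 ≈ -29522.)
-g = -1*(-3867326/131) = 3867326/131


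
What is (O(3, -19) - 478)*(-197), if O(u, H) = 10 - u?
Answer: 92787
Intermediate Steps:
(O(3, -19) - 478)*(-197) = ((10 - 1*3) - 478)*(-197) = ((10 - 3) - 478)*(-197) = (7 - 478)*(-197) = -471*(-197) = 92787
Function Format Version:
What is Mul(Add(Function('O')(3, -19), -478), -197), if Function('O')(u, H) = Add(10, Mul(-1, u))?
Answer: 92787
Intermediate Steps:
Mul(Add(Function('O')(3, -19), -478), -197) = Mul(Add(Add(10, Mul(-1, 3)), -478), -197) = Mul(Add(Add(10, -3), -478), -197) = Mul(Add(7, -478), -197) = Mul(-471, -197) = 92787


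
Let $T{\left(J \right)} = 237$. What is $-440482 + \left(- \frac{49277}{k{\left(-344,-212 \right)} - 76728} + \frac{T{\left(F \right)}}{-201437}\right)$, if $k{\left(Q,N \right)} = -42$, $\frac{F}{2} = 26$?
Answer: $- \frac{6811744029095621}{15464318490} \approx -4.4048 \cdot 10^{5}$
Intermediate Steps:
$F = 52$ ($F = 2 \cdot 26 = 52$)
$-440482 + \left(- \frac{49277}{k{\left(-344,-212 \right)} - 76728} + \frac{T{\left(F \right)}}{-201437}\right) = -440482 - \left(\frac{237}{201437} + \frac{49277}{-42 - 76728}\right) = -440482 - \left(\frac{237}{201437} + \frac{49277}{-76770}\right) = -440482 - - \frac{9908016559}{15464318490} = -440482 + \left(\frac{49277}{76770} - \frac{237}{201437}\right) = -440482 + \frac{9908016559}{15464318490} = - \frac{6811744029095621}{15464318490}$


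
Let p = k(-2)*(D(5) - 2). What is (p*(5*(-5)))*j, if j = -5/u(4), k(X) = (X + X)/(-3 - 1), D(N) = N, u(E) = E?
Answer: 375/4 ≈ 93.750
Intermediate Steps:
k(X) = -X/2 (k(X) = (2*X)/(-4) = (2*X)*(-¼) = -X/2)
j = -5/4 ≈ -1.2500
p = 3 (p = (-½*(-2))*(5 - 2) = 1*3 = 3)
(p*(5*(-5)))*j = (3*(5*(-5)))*(-5/4) = (3*(-25))*(-5/4) = -75*(-5/4) = 375/4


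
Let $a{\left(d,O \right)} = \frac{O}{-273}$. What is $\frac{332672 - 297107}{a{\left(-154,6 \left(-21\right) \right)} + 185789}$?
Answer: $\frac{462345}{2415263} \approx 0.19143$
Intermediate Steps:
$a{\left(d,O \right)} = - \frac{O}{273}$ ($a{\left(d,O \right)} = O \left(- \frac{1}{273}\right) = - \frac{O}{273}$)
$\frac{332672 - 297107}{a{\left(-154,6 \left(-21\right) \right)} + 185789} = \frac{332672 - 297107}{- \frac{6 \left(-21\right)}{273} + 185789} = \frac{35565}{\left(- \frac{1}{273}\right) \left(-126\right) + 185789} = \frac{35565}{\frac{6}{13} + 185789} = \frac{35565}{\frac{2415263}{13}} = 35565 \cdot \frac{13}{2415263} = \frac{462345}{2415263}$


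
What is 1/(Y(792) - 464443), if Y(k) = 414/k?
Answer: -44/20435469 ≈ -2.1531e-6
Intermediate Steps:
1/(Y(792) - 464443) = 1/(414/792 - 464443) = 1/(414*(1/792) - 464443) = 1/(23/44 - 464443) = 1/(-20435469/44) = -44/20435469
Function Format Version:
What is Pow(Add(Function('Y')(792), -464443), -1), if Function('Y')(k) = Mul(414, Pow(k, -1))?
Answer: Rational(-44, 20435469) ≈ -2.1531e-6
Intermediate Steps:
Pow(Add(Function('Y')(792), -464443), -1) = Pow(Add(Mul(414, Pow(792, -1)), -464443), -1) = Pow(Add(Mul(414, Rational(1, 792)), -464443), -1) = Pow(Add(Rational(23, 44), -464443), -1) = Pow(Rational(-20435469, 44), -1) = Rational(-44, 20435469)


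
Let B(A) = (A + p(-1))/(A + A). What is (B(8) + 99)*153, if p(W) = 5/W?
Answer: 242811/16 ≈ 15176.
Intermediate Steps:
B(A) = (-5 + A)/(2*A) (B(A) = (A + 5/(-1))/(A + A) = (A + 5*(-1))/((2*A)) = (A - 5)*(1/(2*A)) = (-5 + A)*(1/(2*A)) = (-5 + A)/(2*A))
(B(8) + 99)*153 = ((½)*(-5 + 8)/8 + 99)*153 = ((½)*(⅛)*3 + 99)*153 = (3/16 + 99)*153 = (1587/16)*153 = 242811/16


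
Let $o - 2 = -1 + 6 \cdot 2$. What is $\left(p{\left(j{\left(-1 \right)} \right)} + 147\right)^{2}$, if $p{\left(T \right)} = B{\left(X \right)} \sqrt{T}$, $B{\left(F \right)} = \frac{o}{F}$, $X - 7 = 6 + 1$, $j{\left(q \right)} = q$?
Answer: $\frac{4235195}{196} + 273 i \approx 21608.0 + 273.0 i$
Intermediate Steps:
$o = 13$ ($o = 2 + \left(-1 + 6 \cdot 2\right) = 2 + \left(-1 + 12\right) = 2 + 11 = 13$)
$X = 14$ ($X = 7 + \left(6 + 1\right) = 7 + 7 = 14$)
$B{\left(F \right)} = \frac{13}{F}$
$p{\left(T \right)} = \frac{13 \sqrt{T}}{14}$ ($p{\left(T \right)} = \frac{13}{14} \sqrt{T} = 13 \cdot \frac{1}{14} \sqrt{T} = \frac{13 \sqrt{T}}{14}$)
$\left(p{\left(j{\left(-1 \right)} \right)} + 147\right)^{2} = \left(\frac{13 \sqrt{-1}}{14} + 147\right)^{2} = \left(\frac{13 i}{14} + 147\right)^{2} = \left(147 + \frac{13 i}{14}\right)^{2}$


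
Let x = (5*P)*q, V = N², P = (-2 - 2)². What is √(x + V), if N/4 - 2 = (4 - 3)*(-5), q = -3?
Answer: 4*I*√6 ≈ 9.798*I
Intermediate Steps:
P = 16 (P = (-4)² = 16)
N = -12 (N = 8 + 4*((4 - 3)*(-5)) = 8 + 4*(1*(-5)) = 8 + 4*(-5) = 8 - 20 = -12)
V = 144 (V = (-12)² = 144)
x = -240 (x = (5*16)*(-3) = 80*(-3) = -240)
√(x + V) = √(-240 + 144) = √(-96) = 4*I*√6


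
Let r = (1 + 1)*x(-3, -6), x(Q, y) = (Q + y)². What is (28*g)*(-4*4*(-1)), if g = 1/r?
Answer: 224/81 ≈ 2.7654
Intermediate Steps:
r = 162 (r = (1 + 1)*(-3 - 6)² = 2*(-9)² = 2*81 = 162)
g = 1/162 ≈ 0.0061728
(28*g)*(-4*4*(-1)) = (28*(1/162))*(-4*4*(-1)) = 14*(-16*(-1))/81 = (14/81)*16 = 224/81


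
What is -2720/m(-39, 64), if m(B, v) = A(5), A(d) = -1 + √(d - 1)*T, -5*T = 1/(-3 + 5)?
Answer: 6800/3 ≈ 2266.7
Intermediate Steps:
T = -⅒ (T = -1/(5*(-3 + 5)) = -⅕/2 = -⅕*½ = -⅒ ≈ -0.10000)
A(d) = -1 - √(-1 + d)/10 (A(d) = -1 + √(d - 1)*(-⅒) = -1 + √(-1 + d)*(-⅒) = -1 - √(-1 + d)/10)
m(B, v) = -6/5 (m(B, v) = -1 - √(-1 + 5)/10 = -1 - √4/10 = -1 - ⅒*2 = -1 - ⅕ = -6/5)
-2720/m(-39, 64) = -2720/(-6/5) = -2720*(-⅚) = 6800/3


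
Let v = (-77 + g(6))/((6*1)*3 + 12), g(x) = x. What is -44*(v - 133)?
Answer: 89342/15 ≈ 5956.1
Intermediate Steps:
v = -71/30 (v = (-77 + 6)/((6*1)*3 + 12) = -71/(6*3 + 12) = -71/(18 + 12) = -71/30 ≈ -2.3667)
-44*(v - 133) = -44*(-71/30 - 133) = -44*(-4061/30) = 89342/15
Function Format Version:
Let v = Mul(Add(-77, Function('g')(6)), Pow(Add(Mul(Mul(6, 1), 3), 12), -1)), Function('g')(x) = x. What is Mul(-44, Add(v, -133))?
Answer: Rational(89342, 15) ≈ 5956.1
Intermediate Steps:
v = Rational(-71, 30) (v = Mul(Add(-77, 6), Pow(Add(Mul(Mul(6, 1), 3), 12), -1)) = Mul(-71, Pow(Add(Mul(6, 3), 12), -1)) = Mul(-71, Pow(Add(18, 12), -1)) = Mul(-71, Pow(30, -1)) = Mul(-71, Rational(1, 30)) = Rational(-71, 30) ≈ -2.3667)
Mul(-44, Add(v, -133)) = Mul(-44, Add(Rational(-71, 30), -133)) = Mul(-44, Rational(-4061, 30)) = Rational(89342, 15)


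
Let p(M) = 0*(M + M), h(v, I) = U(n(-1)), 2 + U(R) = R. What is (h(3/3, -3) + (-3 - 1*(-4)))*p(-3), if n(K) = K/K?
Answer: 0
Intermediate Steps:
n(K) = 1
U(R) = -2 + R
h(v, I) = -1 (h(v, I) = -2 + 1 = -1)
p(M) = 0 (p(M) = 0*(2*M) = 0)
(h(3/3, -3) + (-3 - 1*(-4)))*p(-3) = (-1 + (-3 - 1*(-4)))*0 = (-1 + (-3 + 4))*0 = (-1 + 1)*0 = 0*0 = 0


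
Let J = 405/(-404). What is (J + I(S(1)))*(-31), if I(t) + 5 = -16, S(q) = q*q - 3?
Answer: 275559/404 ≈ 682.08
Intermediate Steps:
S(q) = -3 + q² (S(q) = q² - 3 = -3 + q²)
I(t) = -21 (I(t) = -5 - 16 = -21)
J = -405/404 (J = 405*(-1/404) = -405/404 ≈ -1.0025)
(J + I(S(1)))*(-31) = (-405/404 - 21)*(-31) = -8889/404*(-31) = 275559/404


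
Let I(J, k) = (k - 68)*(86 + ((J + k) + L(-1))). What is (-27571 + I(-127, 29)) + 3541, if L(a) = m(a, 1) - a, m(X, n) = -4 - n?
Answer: -23406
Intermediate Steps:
L(a) = -5 - a (L(a) = (-4 - 1*1) - a = (-4 - 1) - a = -5 - a)
I(J, k) = (-68 + k)*(82 + J + k) (I(J, k) = (k - 68)*(86 + ((J + k) + (-5 - 1*(-1)))) = (-68 + k)*(86 + ((J + k) + (-5 + 1))) = (-68 + k)*(86 + ((J + k) - 4)) = (-68 + k)*(86 + (-4 + J + k)) = (-68 + k)*(82 + J + k))
(-27571 + I(-127, 29)) + 3541 = (-27571 + (-5576 + 29² - 68*(-127) + 14*29 - 127*29)) + 3541 = (-27571 + (-5576 + 841 + 8636 + 406 - 3683)) + 3541 = (-27571 + 624) + 3541 = -26947 + 3541 = -23406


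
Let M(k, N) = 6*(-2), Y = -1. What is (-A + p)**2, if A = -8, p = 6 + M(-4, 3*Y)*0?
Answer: 196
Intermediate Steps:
M(k, N) = -12
p = 6 (p = 6 - 12*0 = 6 + 0 = 6)
(-A + p)**2 = (-1*(-8) + 6)**2 = (8 + 6)**2 = 14**2 = 196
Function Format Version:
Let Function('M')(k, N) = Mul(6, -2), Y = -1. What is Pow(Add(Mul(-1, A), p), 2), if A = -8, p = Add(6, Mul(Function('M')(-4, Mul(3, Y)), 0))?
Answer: 196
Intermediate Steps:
Function('M')(k, N) = -12
p = 6 (p = Add(6, Mul(-12, 0)) = Add(6, 0) = 6)
Pow(Add(Mul(-1, A), p), 2) = Pow(Add(Mul(-1, -8), 6), 2) = Pow(Add(8, 6), 2) = Pow(14, 2) = 196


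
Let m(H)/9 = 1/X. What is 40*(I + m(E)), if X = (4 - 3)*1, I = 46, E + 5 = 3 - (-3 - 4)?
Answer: 2200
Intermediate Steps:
E = 5 (E = -5 + (3 - (-3 - 4)) = -5 + (3 - 1*(-7)) = -5 + (3 + 7) = -5 + 10 = 5)
X = 1 (X = 1*1 = 1)
m(H) = 9 (m(H) = 9/1 = 9*1 = 9)
40*(I + m(E)) = 40*(46 + 9) = 40*55 = 2200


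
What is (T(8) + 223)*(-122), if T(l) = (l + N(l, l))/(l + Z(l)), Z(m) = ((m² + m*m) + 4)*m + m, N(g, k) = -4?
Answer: -3645665/134 ≈ -27206.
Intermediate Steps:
Z(m) = m + m*(4 + 2*m²) (Z(m) = ((m² + m²) + 4)*m + m = (2*m² + 4)*m + m = (4 + 2*m²)*m + m = m*(4 + 2*m²) + m = m + m*(4 + 2*m²))
T(l) = (-4 + l)/(l + l*(5 + 2*l²)) (T(l) = (l - 4)/(l + l*(5 + 2*l²)) = (-4 + l)/(l + l*(5 + 2*l²)))
(T(8) + 223)*(-122) = ((½)*(-4 + 8)/(8*(3 + 8²)) + 223)*(-122) = ((½)*(⅛)*4/(3 + 64) + 223)*(-122) = ((½)*(⅛)*4/67 + 223)*(-122) = ((½)*(⅛)*(1/67)*4 + 223)*(-122) = (1/268 + 223)*(-122) = (59765/268)*(-122) = -3645665/134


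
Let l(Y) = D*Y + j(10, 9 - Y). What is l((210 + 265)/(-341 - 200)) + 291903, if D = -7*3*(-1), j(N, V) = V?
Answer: 157914892/541 ≈ 2.9189e+5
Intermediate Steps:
D = 21 (D = -21*(-1) = 21)
l(Y) = 9 + 20*Y (l(Y) = 21*Y + (9 - Y) = 9 + 20*Y)
l((210 + 265)/(-341 - 200)) + 291903 = (9 + 20*((210 + 265)/(-341 - 200))) + 291903 = (9 + 20*(475/(-541))) + 291903 = (9 + 20*(475*(-1/541))) + 291903 = (9 + 20*(-475/541)) + 291903 = (9 - 9500/541) + 291903 = -4631/541 + 291903 = 157914892/541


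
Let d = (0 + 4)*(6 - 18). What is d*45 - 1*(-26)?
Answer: -2134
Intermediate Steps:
d = -48 (d = 4*(-12) = -48)
d*45 - 1*(-26) = -48*45 - 1*(-26) = -2160 + 26 = -2134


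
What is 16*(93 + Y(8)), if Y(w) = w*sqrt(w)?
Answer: 1488 + 256*sqrt(2) ≈ 1850.0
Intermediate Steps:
Y(w) = w**(3/2)
16*(93 + Y(8)) = 16*(93 + 8**(3/2)) = 16*(93 + 16*sqrt(2)) = 1488 + 256*sqrt(2)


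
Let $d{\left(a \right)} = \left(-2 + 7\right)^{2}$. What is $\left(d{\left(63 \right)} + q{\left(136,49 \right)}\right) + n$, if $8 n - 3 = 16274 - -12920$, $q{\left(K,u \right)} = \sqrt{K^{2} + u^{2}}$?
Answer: $\frac{29397}{8} + \sqrt{20897} \approx 3819.2$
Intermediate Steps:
$d{\left(a \right)} = 25$ ($d{\left(a \right)} = 5^{2} = 25$)
$n = \frac{29197}{8}$ ($n = \frac{3}{8} + \frac{16274 - -12920}{8} = \frac{3}{8} + \frac{16274 + 12920}{8} = \frac{3}{8} + \frac{1}{8} \cdot 29194 = \frac{3}{8} + \frac{14597}{4} = \frac{29197}{8} \approx 3649.6$)
$\left(d{\left(63 \right)} + q{\left(136,49 \right)}\right) + n = \left(25 + \sqrt{136^{2} + 49^{2}}\right) + \frac{29197}{8} = \left(25 + \sqrt{18496 + 2401}\right) + \frac{29197}{8} = \left(25 + \sqrt{20897}\right) + \frac{29197}{8} = \frac{29397}{8} + \sqrt{20897}$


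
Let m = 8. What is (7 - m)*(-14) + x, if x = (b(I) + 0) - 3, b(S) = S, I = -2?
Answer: 9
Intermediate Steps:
x = -5 (x = (-2 + 0) - 3 = -2 - 3 = -5)
(7 - m)*(-14) + x = (7 - 1*8)*(-14) - 5 = (7 - 8)*(-14) - 5 = -1*(-14) - 5 = 14 - 5 = 9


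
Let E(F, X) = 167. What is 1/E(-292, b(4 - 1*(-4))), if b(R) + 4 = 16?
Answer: 1/167 ≈ 0.0059880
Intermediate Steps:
b(R) = 12 (b(R) = -4 + 16 = 12)
1/E(-292, b(4 - 1*(-4))) = 1/167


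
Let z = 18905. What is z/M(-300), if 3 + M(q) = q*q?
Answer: 18905/89997 ≈ 0.21006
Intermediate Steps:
M(q) = -3 + q² (M(q) = -3 + q*q = -3 + q²)
z/M(-300) = 18905/(-3 + (-300)²) = 18905/(-3 + 90000) = 18905/89997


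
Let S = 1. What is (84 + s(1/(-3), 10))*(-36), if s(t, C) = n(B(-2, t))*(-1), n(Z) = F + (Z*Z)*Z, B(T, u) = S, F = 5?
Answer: -2808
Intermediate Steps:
B(T, u) = 1
n(Z) = 5 + Z**3 (n(Z) = 5 + (Z*Z)*Z = 5 + Z**2*Z = 5 + Z**3)
s(t, C) = -6 (s(t, C) = (5 + 1**3)*(-1) = (5 + 1)*(-1) = 6*(-1) = -6)
(84 + s(1/(-3), 10))*(-36) = (84 - 6)*(-36) = 78*(-36) = -2808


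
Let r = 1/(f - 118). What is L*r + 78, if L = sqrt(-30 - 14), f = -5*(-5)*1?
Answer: 78 - 2*I*sqrt(11)/93 ≈ 78.0 - 0.071325*I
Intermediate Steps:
f = 25 (f = 25*1 = 25)
L = 2*I*sqrt(11) (L = sqrt(-44) = 2*I*sqrt(11) ≈ 6.6332*I)
r = -1/93 (r = 1/(25 - 118) = 1/(-93) = -1/93 ≈ -0.010753)
L*r + 78 = (2*I*sqrt(11))*(-1/93) + 78 = -2*I*sqrt(11)/93 + 78 = 78 - 2*I*sqrt(11)/93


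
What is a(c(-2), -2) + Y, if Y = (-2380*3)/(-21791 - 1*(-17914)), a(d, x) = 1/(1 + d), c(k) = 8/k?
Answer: 17543/11631 ≈ 1.5083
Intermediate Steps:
Y = 7140/3877 (Y = -7140/(-21791 + 17914) = -7140/(-3877) = -7140*(-1/3877) = 7140/3877 ≈ 1.8416)
a(c(-2), -2) + Y = 1/(1 + 8/(-2)) + 7140/3877 = 1/(1 + 8*(-½)) + 7140/3877 = 1/(1 - 4) + 7140/3877 = 1/(-3) + 7140/3877 = -⅓ + 7140/3877 = 17543/11631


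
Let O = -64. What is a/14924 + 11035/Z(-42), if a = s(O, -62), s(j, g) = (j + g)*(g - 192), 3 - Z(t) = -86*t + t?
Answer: -44014/46371 ≈ -0.94917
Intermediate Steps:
Z(t) = 3 + 85*t (Z(t) = 3 - (-86*t + t) = 3 - (-85)*t = 3 + 85*t)
s(j, g) = (-192 + g)*(g + j) (s(j, g) = (g + j)*(-192 + g) = (-192 + g)*(g + j))
a = 32004 (a = (-62)**2 - 192*(-62) - 192*(-64) - 62*(-64) = 3844 + 11904 + 12288 + 3968 = 32004)
a/14924 + 11035/Z(-42) = 32004/14924 + 11035/(3 + 85*(-42)) = 32004*(1/14924) + 11035/(3 - 3570) = 1143/533 + 11035/(-3567) = 1143/533 + 11035*(-1/3567) = 1143/533 - 11035/3567 = -44014/46371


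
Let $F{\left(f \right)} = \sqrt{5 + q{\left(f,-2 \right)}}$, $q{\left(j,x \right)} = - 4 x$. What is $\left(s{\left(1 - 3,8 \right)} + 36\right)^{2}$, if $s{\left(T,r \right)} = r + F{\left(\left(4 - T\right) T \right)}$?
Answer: $\left(44 + \sqrt{13}\right)^{2} \approx 2266.3$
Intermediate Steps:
$F{\left(f \right)} = \sqrt{13}$ ($F{\left(f \right)} = \sqrt{5 - -8} = \sqrt{5 + 8} = \sqrt{13}$)
$s{\left(T,r \right)} = r + \sqrt{13}$
$\left(s{\left(1 - 3,8 \right)} + 36\right)^{2} = \left(\left(8 + \sqrt{13}\right) + 36\right)^{2} = \left(44 + \sqrt{13}\right)^{2}$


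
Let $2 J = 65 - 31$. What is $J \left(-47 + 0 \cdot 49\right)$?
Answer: $-799$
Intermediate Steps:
$J = 17$ ($J = \frac{65 - 31}{2} = \frac{1}{2} \cdot 34 = 17$)
$J \left(-47 + 0 \cdot 49\right) = 17 \left(-47 + 0 \cdot 49\right) = 17 \left(-47 + 0\right) = 17 \left(-47\right) = -799$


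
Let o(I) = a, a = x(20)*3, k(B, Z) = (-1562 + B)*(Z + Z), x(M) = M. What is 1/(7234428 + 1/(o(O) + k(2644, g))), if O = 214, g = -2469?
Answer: 5342856/38652507046367 ≈ 1.3823e-7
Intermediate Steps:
k(B, Z) = 2*Z*(-1562 + B) (k(B, Z) = (-1562 + B)*(2*Z) = 2*Z*(-1562 + B))
a = 60 (a = 20*3 = 60)
o(I) = 60
1/(7234428 + 1/(o(O) + k(2644, g))) = 1/(7234428 + 1/(60 + 2*(-2469)*(-1562 + 2644))) = 1/(7234428 + 1/(60 + 2*(-2469)*1082)) = 1/(7234428 + 1/(60 - 5342916)) = 1/(7234428 + 1/(-5342856)) = 1/(7234428 - 1/5342856) = 1/(38652507046367/5342856) = 5342856/38652507046367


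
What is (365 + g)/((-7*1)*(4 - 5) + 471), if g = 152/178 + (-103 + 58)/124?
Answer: 4033559/5275208 ≈ 0.76463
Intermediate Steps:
g = 5419/11036 (g = 152*(1/178) - 45*1/124 = 76/89 - 45/124 = 5419/11036 ≈ 0.49103)
(365 + g)/((-7*1)*(4 - 5) + 471) = (365 + 5419/11036)/((-7*1)*(4 - 5) + 471) = 4033559/(11036*(-7*(-1) + 471)) = 4033559/(11036*(7 + 471)) = (4033559/11036)/478 = (4033559/11036)*(1/478) = 4033559/5275208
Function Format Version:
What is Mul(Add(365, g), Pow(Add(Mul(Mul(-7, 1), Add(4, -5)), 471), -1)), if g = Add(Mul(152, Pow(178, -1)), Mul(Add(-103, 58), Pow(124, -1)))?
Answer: Rational(4033559, 5275208) ≈ 0.76463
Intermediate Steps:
g = Rational(5419, 11036) (g = Add(Mul(152, Rational(1, 178)), Mul(-45, Rational(1, 124))) = Add(Rational(76, 89), Rational(-45, 124)) = Rational(5419, 11036) ≈ 0.49103)
Mul(Add(365, g), Pow(Add(Mul(Mul(-7, 1), Add(4, -5)), 471), -1)) = Mul(Add(365, Rational(5419, 11036)), Pow(Add(Mul(Mul(-7, 1), Add(4, -5)), 471), -1)) = Mul(Rational(4033559, 11036), Pow(Add(Mul(-7, -1), 471), -1)) = Mul(Rational(4033559, 11036), Pow(Add(7, 471), -1)) = Mul(Rational(4033559, 11036), Pow(478, -1)) = Mul(Rational(4033559, 11036), Rational(1, 478)) = Rational(4033559, 5275208)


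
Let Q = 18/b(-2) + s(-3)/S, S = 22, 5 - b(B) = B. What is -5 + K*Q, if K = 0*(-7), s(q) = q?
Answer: -5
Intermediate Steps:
b(B) = 5 - B
Q = 375/154 (Q = 18/(5 - 1*(-2)) - 3/22 = 18/(5 + 2) - 3*1/22 = 18/7 - 3/22 = 375/154 ≈ 2.4351)
K = 0
-5 + K*Q = -5 + 0*(375/154) = -5 + 0 = -5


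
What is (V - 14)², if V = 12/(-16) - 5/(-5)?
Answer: 3025/16 ≈ 189.06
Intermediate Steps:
V = ¼ (V = 12*(-1/16) - 5*(-⅕) = -¾ + 1 = ¼ ≈ 0.25000)
(V - 14)² = (¼ - 14)² = (-55/4)² = 3025/16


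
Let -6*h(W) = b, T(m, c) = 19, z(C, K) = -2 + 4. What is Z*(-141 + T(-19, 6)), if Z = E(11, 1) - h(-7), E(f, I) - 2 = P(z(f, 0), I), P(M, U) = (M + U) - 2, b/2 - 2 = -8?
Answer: -122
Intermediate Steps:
z(C, K) = 2
b = -12 (b = 4 + 2*(-8) = 4 - 16 = -12)
h(W) = 2 (h(W) = -⅙*(-12) = 2)
P(M, U) = -2 + M + U
E(f, I) = 2 + I (E(f, I) = 2 + (-2 + 2 + I) = 2 + I)
Z = 1 (Z = (2 + 1) - 1*2 = 3 - 2 = 1)
Z*(-141 + T(-19, 6)) = 1*(-141 + 19) = 1*(-122) = -122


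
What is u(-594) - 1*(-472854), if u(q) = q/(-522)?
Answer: 13712799/29 ≈ 4.7286e+5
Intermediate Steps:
u(q) = -q/522 (u(q) = q*(-1/522) = -q/522)
u(-594) - 1*(-472854) = -1/522*(-594) - 1*(-472854) = 33/29 + 472854 = 13712799/29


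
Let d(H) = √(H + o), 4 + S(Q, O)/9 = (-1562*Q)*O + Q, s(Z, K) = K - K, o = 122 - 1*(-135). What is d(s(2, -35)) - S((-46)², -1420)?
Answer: -42240372768 + √257 ≈ -4.2240e+10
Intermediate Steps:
o = 257 (o = 122 + 135 = 257)
s(Z, K) = 0
S(Q, O) = -36 + 9*Q - 14058*O*Q (S(Q, O) = -36 + 9*((-1562*Q)*O + Q) = -36 + 9*(-1562*O*Q + Q) = -36 + 9*(Q - 1562*O*Q) = -36 + (9*Q - 14058*O*Q) = -36 + 9*Q - 14058*O*Q)
d(H) = √(257 + H) (d(H) = √(H + 257) = √(257 + H))
d(s(2, -35)) - S((-46)², -1420) = √(257 + 0) - (-36 + 9*(-46)² - 14058*(-1420)*(-46)²) = √257 - (-36 + 9*2116 - 14058*(-1420)*2116) = √257 - (-36 + 19044 + 42240353760) = √257 - 1*42240372768 = √257 - 42240372768 = -42240372768 + √257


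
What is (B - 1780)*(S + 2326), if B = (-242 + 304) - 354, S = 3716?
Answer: -12519024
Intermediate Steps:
B = -292 (B = 62 - 354 = -292)
(B - 1780)*(S + 2326) = (-292 - 1780)*(3716 + 2326) = -2072*6042 = -12519024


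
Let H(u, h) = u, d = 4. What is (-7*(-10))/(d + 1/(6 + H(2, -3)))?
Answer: 560/33 ≈ 16.970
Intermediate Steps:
(-7*(-10))/(d + 1/(6 + H(2, -3))) = (-7*(-10))/(4 + 1/(6 + 2)) = 70/(4 + 1/8) = 70/(33/8) = 70*(8/33) = 560/33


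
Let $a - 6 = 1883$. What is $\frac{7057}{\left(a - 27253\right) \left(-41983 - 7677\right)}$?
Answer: $\frac{7057}{1259576240} \approx 5.6027 \cdot 10^{-6}$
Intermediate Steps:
$a = 1889$ ($a = 6 + 1883 = 1889$)
$\frac{7057}{\left(a - 27253\right) \left(-41983 - 7677\right)} = \frac{7057}{\left(1889 - 27253\right) \left(-41983 - 7677\right)} = \frac{7057}{\left(-25364\right) \left(-49660\right)} = \frac{7057}{1259576240}$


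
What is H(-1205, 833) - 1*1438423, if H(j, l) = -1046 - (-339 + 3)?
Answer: -1439133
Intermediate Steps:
H(j, l) = -710 (H(j, l) = -1046 - 1*(-336) = -1046 + 336 = -710)
H(-1205, 833) - 1*1438423 = -710 - 1*1438423 = -710 - 1438423 = -1439133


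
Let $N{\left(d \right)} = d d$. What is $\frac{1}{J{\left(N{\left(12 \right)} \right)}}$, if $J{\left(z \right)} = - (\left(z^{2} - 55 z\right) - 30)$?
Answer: $- \frac{1}{12786} \approx -7.821 \cdot 10^{-5}$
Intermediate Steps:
$N{\left(d \right)} = d^{2}$
$J{\left(z \right)} = 30 - z^{2} + 55 z$ ($J{\left(z \right)} = - (-30 + z^{2} - 55 z) = 30 - z^{2} + 55 z$)
$\frac{1}{J{\left(N{\left(12 \right)} \right)}} = \frac{1}{30 - \left(12^{2}\right)^{2} + 55 \cdot 12^{2}} = \frac{1}{30 - 144^{2} + 55 \cdot 144} = \frac{1}{30 - 20736 + 7920} = \frac{1}{-12786} = - \frac{1}{12786}$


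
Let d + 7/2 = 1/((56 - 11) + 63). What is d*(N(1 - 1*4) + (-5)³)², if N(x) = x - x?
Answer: -5890625/108 ≈ -54543.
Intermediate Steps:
N(x) = 0
d = -377/108 (d = -7/2 + 1/((56 - 11) + 63) = -7/2 + 1/(45 + 63) = -7/2 + 1/108 = -377/108 ≈ -3.4907)
d*(N(1 - 1*4) + (-5)³)² = -377*(0 + (-5)³)²/108 = -377*(0 - 125)²/108 = -377/108*(-125)² = -377/108*15625 = -5890625/108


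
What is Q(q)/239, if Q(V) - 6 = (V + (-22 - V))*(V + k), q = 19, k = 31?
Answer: -1094/239 ≈ -4.5774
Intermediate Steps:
Q(V) = -676 - 22*V (Q(V) = 6 + (V + (-22 - V))*(V + 31) = 6 - 22*(31 + V) = 6 + (-682 - 22*V) = -676 - 22*V)
Q(q)/239 = (-676 - 22*19)/239 = (-676 - 418)*(1/239) = -1094*1/239 = -1094/239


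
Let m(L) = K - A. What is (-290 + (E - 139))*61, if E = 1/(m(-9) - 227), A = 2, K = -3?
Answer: -6071269/232 ≈ -26169.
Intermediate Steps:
m(L) = -5 (m(L) = -3 - 1*2 = -3 - 2 = -5)
E = -1/232 (E = 1/(-5 - 227) = 1/(-232) = -1/232 ≈ -0.0043103)
(-290 + (E - 139))*61 = (-290 + (-1/232 - 139))*61 = (-290 - 32249/232)*61 = -99529/232*61 = -6071269/232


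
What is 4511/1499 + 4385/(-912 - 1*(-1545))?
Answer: 9428578/948867 ≈ 9.9367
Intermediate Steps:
4511/1499 + 4385/(-912 - 1*(-1545)) = 4511*(1/1499) + 4385/(-912 + 1545) = 4511/1499 + 4385/633 = 9428578/948867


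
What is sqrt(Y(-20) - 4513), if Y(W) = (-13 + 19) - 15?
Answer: I*sqrt(4522) ≈ 67.246*I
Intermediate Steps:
Y(W) = -9 (Y(W) = 6 - 15 = -9)
sqrt(Y(-20) - 4513) = sqrt(-9 - 4513) = sqrt(-4522) = I*sqrt(4522)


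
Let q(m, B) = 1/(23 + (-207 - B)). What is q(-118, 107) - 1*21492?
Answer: -6254173/291 ≈ -21492.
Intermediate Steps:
q(m, B) = 1/(-184 - B)
q(-118, 107) - 1*21492 = -1/(184 + 107) - 1*21492 = -1/291 - 21492 = -6254173/291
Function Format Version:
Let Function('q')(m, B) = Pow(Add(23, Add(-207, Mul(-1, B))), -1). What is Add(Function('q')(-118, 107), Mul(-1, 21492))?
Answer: Rational(-6254173, 291) ≈ -21492.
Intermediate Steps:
Function('q')(m, B) = Pow(Add(-184, Mul(-1, B)), -1)
Add(Function('q')(-118, 107), Mul(-1, 21492)) = Add(Mul(-1, Pow(Add(184, 107), -1)), Mul(-1, 21492)) = Add(Mul(-1, Pow(291, -1)), -21492) = Add(Mul(-1, Rational(1, 291)), -21492) = Add(Rational(-1, 291), -21492) = Rational(-6254173, 291)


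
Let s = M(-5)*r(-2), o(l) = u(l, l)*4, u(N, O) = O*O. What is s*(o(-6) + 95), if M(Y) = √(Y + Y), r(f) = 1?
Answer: 239*I*√10 ≈ 755.78*I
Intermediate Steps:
u(N, O) = O²
M(Y) = √2*√Y (M(Y) = √(2*Y) = √2*√Y)
o(l) = 4*l² (o(l) = l²*4 = 4*l²)
s = I*√10 (s = (√2*√(-5))*1 = (√2*(I*√5))*1 = (I*√10)*1 = I*√10 ≈ 3.1623*I)
s*(o(-6) + 95) = (I*√10)*(4*(-6)² + 95) = (I*√10)*(4*36 + 95) = (I*√10)*(144 + 95) = (I*√10)*239 = 239*I*√10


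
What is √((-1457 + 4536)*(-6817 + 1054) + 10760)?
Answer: I*√17733517 ≈ 4211.1*I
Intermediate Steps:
√((-1457 + 4536)*(-6817 + 1054) + 10760) = √(3079*(-5763) + 10760) = √(-17744277 + 10760) = √(-17733517) = I*√17733517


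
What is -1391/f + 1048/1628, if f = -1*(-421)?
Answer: -455835/171347 ≈ -2.6603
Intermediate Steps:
f = 421
-1391/f + 1048/1628 = -1391/421 + 1048/1628 = -1391*1/421 + 1048*(1/1628) = -1391/421 + 262/407 = -455835/171347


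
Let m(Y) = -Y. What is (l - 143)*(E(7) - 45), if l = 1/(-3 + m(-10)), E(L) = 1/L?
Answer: 314000/49 ≈ 6408.2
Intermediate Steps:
l = 1/7 (l = 1/(-3 - 1*(-10)) = 1/(-3 + 10) = 1/7 ≈ 0.14286)
(l - 143)*(E(7) - 45) = (1/7 - 143)*(1/7 - 45) = -1000*(1/7 - 45)/7 = -1000/7*(-314/7) = 314000/49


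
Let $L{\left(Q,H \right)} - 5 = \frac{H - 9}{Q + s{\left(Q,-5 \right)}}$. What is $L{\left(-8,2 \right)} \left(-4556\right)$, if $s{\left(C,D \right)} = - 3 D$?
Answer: $-18224$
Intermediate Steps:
$L{\left(Q,H \right)} = 5 + \frac{-9 + H}{15 + Q}$ ($L{\left(Q,H \right)} = 5 + \frac{H - 9}{Q - -15} = 5 + \frac{-9 + H}{Q + 15} = 5 + \frac{-9 + H}{15 + Q}$)
$L{\left(-8,2 \right)} \left(-4556\right) = \frac{66 + 2 + 5 \left(-8\right)}{15 - 8} \left(-4556\right) = \frac{66 + 2 - 40}{7} \left(-4556\right) = \frac{1}{7} \cdot 28 \left(-4556\right) = 4 \left(-4556\right) = -18224$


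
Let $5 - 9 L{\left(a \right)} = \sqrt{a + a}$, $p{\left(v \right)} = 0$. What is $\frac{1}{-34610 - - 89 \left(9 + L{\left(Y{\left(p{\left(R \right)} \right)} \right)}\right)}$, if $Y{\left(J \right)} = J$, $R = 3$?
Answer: $- \frac{9}{303836} \approx -2.9621 \cdot 10^{-5}$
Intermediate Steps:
$L{\left(a \right)} = \frac{5}{9} - \frac{\sqrt{2} \sqrt{a}}{9}$ ($L{\left(a \right)} = \frac{5}{9} - \frac{\sqrt{a + a}}{9} = \frac{5}{9} - \frac{\sqrt{2 a}}{9} = \frac{5}{9} - \frac{\sqrt{2} \sqrt{a}}{9}$)
$\frac{1}{-34610 - - 89 \left(9 + L{\left(Y{\left(p{\left(R \right)} \right)} \right)}\right)} = \frac{1}{-34610 - - 89 \left(9 + \left(\frac{5}{9} - \frac{\sqrt{2} \sqrt{0}}{9}\right)\right)} = \frac{1}{-34610 - - 89 \left(9 + \left(\frac{5}{9} - \frac{1}{9} \sqrt{2} \cdot 0\right)\right)} = \frac{1}{-34610 - - 89 \left(9 + \left(\frac{5}{9} + 0\right)\right)} = \frac{1}{-34610 - - 89 \left(9 + \frac{5}{9}\right)} = \frac{1}{-34610 - \left(-89\right) \frac{86}{9}} = \frac{1}{-34610 - - \frac{7654}{9}} = \frac{1}{-34610 + \frac{7654}{9}} = \frac{1}{- \frac{303836}{9}} = - \frac{9}{303836}$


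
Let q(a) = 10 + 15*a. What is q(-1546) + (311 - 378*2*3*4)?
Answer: -31941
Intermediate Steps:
q(-1546) + (311 - 378*2*3*4) = (10 + 15*(-1546)) + (311 - 378*2*3*4) = (10 - 23190) + (311 - 2268*4) = -23180 + (311 - 378*24) = -23180 + (311 - 9072) = -23180 - 8761 = -31941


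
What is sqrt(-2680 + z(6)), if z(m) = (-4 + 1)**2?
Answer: I*sqrt(2671) ≈ 51.682*I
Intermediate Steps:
z(m) = 9 (z(m) = (-3)**2 = 9)
sqrt(-2680 + z(6)) = sqrt(-2680 + 9) = sqrt(-2671) = I*sqrt(2671)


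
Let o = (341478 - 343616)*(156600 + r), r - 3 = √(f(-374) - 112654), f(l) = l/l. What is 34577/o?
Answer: -1804953977/17477873672052 + 34577*I*√12517/17477873672052 ≈ -0.00010327 + 2.2133e-7*I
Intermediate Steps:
f(l) = 1
r = 3 + 3*I*√12517 (r = 3 + √(1 - 112654) = 3 + √(-112653) = 3 + 3*I*√12517 ≈ 3.0 + 335.64*I)
o = -334817214 - 6414*I*√12517 (o = (341478 - 343616)*(156600 + (3 + 3*I*√12517)) = -2138*(156603 + 3*I*√12517) = -334817214 - 6414*I*√12517 ≈ -3.3482e+8 - 7.1759e+5*I)
34577/o = 34577/(-334817214 - 6414*I*√12517)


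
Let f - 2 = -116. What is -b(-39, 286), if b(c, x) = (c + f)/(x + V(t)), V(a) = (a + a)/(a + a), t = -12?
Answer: 153/287 ≈ 0.53310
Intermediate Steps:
V(a) = 1 (V(a) = (2*a)/((2*a)) = (2*a)*(1/(2*a)) = 1)
f = -114 (f = 2 - 116 = -114)
b(c, x) = (-114 + c)/(1 + x) (b(c, x) = (c - 114)/(x + 1) = (-114 + c)/(1 + x))
-b(-39, 286) = -(-114 - 39)/(1 + 286) = -(-153)/287 = -1*(-153/287) = 153/287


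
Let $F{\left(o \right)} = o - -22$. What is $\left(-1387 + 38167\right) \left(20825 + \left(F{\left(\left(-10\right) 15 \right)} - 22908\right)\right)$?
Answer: $-81320580$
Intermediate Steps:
$F{\left(o \right)} = 22 + o$ ($F{\left(o \right)} = o + 22 = 22 + o$)
$\left(-1387 + 38167\right) \left(20825 + \left(F{\left(\left(-10\right) 15 \right)} - 22908\right)\right) = \left(-1387 + 38167\right) \left(20825 + \left(\left(22 - 150\right) - 22908\right)\right) = 36780 \left(20825 + \left(\left(22 - 150\right) - 22908\right)\right) = 36780 \left(20825 - 23036\right) = 36780 \left(-2211\right) = -81320580$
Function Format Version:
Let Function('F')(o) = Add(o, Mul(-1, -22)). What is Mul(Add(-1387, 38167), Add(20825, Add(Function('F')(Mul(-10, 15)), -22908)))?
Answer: -81320580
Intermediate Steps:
Function('F')(o) = Add(22, o) (Function('F')(o) = Add(o, 22) = Add(22, o))
Mul(Add(-1387, 38167), Add(20825, Add(Function('F')(Mul(-10, 15)), -22908))) = Mul(Add(-1387, 38167), Add(20825, Add(Add(22, Mul(-10, 15)), -22908))) = Mul(36780, Add(20825, Add(Add(22, -150), -22908))) = Mul(36780, Add(20825, Add(-128, -22908))) = Mul(36780, Add(20825, -23036)) = Mul(36780, -2211) = -81320580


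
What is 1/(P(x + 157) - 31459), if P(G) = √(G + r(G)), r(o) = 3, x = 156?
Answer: -31459/989668365 - 2*√79/989668365 ≈ -3.1805e-5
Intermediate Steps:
P(G) = √(3 + G) (P(G) = √(G + 3) = √(3 + G))
1/(P(x + 157) - 31459) = 1/(√(3 + (156 + 157)) - 31459) = 1/(√(3 + 313) - 31459) = 1/(√316 - 31459) = 1/(2*√79 - 31459) = 1/(-31459 + 2*√79)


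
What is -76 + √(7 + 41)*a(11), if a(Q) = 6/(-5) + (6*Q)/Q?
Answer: -76 + 96*√3/5 ≈ -42.745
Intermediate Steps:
a(Q) = 24/5 (a(Q) = 6*(-⅕) + 6 = -6/5 + 6 = 24/5)
-76 + √(7 + 41)*a(11) = -76 + √(7 + 41)*(24/5) = -76 + √48*(24/5) = -76 + (4*√3)*(24/5) = -76 + 96*√3/5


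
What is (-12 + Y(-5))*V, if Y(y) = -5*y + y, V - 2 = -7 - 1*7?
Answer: -96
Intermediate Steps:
V = -12 (V = 2 + (-7 - 1*7) = 2 + (-7 - 7) = 2 - 14 = -12)
Y(y) = -4*y
(-12 + Y(-5))*V = (-12 - 4*(-5))*(-12) = (-12 + 20)*(-12) = 8*(-12) = -96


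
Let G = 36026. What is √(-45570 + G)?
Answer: 2*I*√2386 ≈ 97.693*I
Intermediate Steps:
√(-45570 + G) = √(-45570 + 36026) = √(-9544) = 2*I*√2386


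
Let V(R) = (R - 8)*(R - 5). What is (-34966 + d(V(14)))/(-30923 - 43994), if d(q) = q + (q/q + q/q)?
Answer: 34910/74917 ≈ 0.46598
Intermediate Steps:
V(R) = (-8 + R)*(-5 + R)
d(q) = 2 + q (d(q) = q + (1 + 1) = q + 2 = 2 + q)
(-34966 + d(V(14)))/(-30923 - 43994) = (-34966 + (2 + (40 + 14² - 13*14)))/(-30923 - 43994) = (-34966 + (2 + (40 + 196 - 182)))/(-74917) = (-34966 + (2 + 54))*(-1/74917) = (-34966 + 56)*(-1/74917) = -34910*(-1/74917) = 34910/74917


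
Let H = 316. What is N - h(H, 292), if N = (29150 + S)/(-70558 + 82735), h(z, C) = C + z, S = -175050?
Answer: -7549516/12177 ≈ -619.98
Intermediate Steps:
N = -145900/12177 (N = (29150 - 175050)/(-70558 + 82735) = -145900/12177 ≈ -11.982)
N - h(H, 292) = -145900/12177 - (292 + 316) = -145900/12177 - 1*608 = -145900/12177 - 608 = -7549516/12177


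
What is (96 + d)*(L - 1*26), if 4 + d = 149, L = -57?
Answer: -20003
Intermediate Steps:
d = 145 (d = -4 + 149 = 145)
(96 + d)*(L - 1*26) = (96 + 145)*(-57 - 1*26) = 241*(-57 - 26) = 241*(-83) = -20003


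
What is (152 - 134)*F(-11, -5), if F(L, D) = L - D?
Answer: -108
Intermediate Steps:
(152 - 134)*F(-11, -5) = (152 - 134)*(-11 - 1*(-5)) = 18*(-11 + 5) = 18*(-6) = -108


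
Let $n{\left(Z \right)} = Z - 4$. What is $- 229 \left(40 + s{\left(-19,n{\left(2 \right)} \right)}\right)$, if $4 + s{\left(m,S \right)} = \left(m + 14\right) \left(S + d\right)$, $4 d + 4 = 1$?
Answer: $- \frac{45571}{4} \approx -11393.0$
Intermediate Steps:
$d = - \frac{3}{4}$ ($d = -1 + \frac{1}{4} \cdot 1 = -1 + \frac{1}{4} = - \frac{3}{4} \approx -0.75$)
$n{\left(Z \right)} = -4 + Z$
$s{\left(m,S \right)} = -4 + \left(14 + m\right) \left(- \frac{3}{4} + S\right)$ ($s{\left(m,S \right)} = -4 + \left(m + 14\right) \left(S - \frac{3}{4}\right) = -4 + \left(14 + m\right) \left(- \frac{3}{4} + S\right)$)
$- 229 \left(40 + s{\left(-19,n{\left(2 \right)} \right)}\right) = - 229 \left(40 + \left(- \frac{29}{2} + 14 \left(-4 + 2\right) - - \frac{57}{4} + \left(-4 + 2\right) \left(-19\right)\right)\right) = - 229 \left(40 + \left(- \frac{29}{2} + 14 \left(-2\right) + \frac{57}{4} - -38\right)\right) = - 229 \left(40 + \left(- \frac{29}{2} - 28 + \frac{57}{4} + 38\right)\right) = - 229 \left(40 + \frac{39}{4}\right) = \left(-229\right) \frac{199}{4} = - \frac{45571}{4}$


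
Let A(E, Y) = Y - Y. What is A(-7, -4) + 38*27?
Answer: 1026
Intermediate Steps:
A(E, Y) = 0
A(-7, -4) + 38*27 = 0 + 38*27 = 0 + 1026 = 1026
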